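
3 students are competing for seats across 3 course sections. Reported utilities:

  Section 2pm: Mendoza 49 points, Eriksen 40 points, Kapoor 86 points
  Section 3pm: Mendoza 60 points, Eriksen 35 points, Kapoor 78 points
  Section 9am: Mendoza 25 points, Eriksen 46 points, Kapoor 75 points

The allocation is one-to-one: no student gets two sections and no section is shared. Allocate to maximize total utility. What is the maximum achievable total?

Maximum total: 192 points

Optimal: Mendoza→Section 3pm (60 points), Eriksen→Section 9am (46 points), Kapoor→Section 2pm (86 points) — total 60+46+86 = 192 points.
Next-best assignment: Mendoza→Section 3pm, Eriksen→Section 2pm, Kapoor→Section 9am = 175 points.
Swapping Kapoor↔Eriksen (Kapoor→Section 9am 75 points, Eriksen→Section 2pm 40 points) loses 17.
Every other assignment is strictly worse.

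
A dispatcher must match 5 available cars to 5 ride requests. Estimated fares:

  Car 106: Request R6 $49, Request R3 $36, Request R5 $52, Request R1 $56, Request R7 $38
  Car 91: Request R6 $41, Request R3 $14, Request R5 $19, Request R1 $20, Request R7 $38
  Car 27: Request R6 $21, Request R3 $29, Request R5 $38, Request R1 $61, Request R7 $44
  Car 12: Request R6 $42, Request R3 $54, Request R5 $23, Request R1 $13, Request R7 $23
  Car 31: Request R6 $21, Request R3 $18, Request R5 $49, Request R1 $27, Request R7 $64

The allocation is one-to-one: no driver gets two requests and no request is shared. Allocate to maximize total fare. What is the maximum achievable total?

Max total: $272

Optimal: Car 106→Request R5 ($52), Car 91→Request R6 ($41), Car 27→Request R1 ($61), Car 12→Request R3 ($54), Car 31→Request R7 ($64) — total 52+41+61+54+64 = $272.
Swapping Car 106↔Car 31 (Car 106→Request R7 $38, Car 31→Request R5 $49) loses 29.
No other one-to-one assignment exceeds $272.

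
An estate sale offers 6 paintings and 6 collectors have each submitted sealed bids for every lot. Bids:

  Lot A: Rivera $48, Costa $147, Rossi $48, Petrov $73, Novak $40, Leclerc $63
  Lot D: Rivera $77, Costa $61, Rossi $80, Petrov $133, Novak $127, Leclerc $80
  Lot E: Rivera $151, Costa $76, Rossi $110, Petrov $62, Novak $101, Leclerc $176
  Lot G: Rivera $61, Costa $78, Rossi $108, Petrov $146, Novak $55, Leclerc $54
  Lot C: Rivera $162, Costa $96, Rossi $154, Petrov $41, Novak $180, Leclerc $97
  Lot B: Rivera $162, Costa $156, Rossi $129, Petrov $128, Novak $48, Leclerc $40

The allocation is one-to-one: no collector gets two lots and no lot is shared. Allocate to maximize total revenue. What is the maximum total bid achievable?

Optimal: Rivera→Lot B ($162), Costa→Lot A ($147), Rossi→Lot C ($154), Petrov→Lot G ($146), Novak→Lot D ($127), Leclerc→Lot E ($176) — total 162+147+154+146+127+176 = $912.
Row-greedy (each collector in turn takes its best remaining lot) gives $764, worse by 148.

Max total: $912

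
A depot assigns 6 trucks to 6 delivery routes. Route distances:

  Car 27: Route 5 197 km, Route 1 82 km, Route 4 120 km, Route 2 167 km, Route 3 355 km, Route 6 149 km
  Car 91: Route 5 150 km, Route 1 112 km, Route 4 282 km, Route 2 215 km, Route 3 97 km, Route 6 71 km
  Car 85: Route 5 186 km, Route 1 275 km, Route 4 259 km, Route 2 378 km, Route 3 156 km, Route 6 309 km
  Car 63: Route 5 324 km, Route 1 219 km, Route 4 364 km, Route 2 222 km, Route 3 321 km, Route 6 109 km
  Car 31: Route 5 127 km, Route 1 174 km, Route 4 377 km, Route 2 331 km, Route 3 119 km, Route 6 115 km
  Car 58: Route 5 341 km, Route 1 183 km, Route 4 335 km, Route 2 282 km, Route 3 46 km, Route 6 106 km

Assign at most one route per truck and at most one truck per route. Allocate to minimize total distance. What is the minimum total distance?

Minimum total: 801 km

Optimal: Car 27→Route 4 (120 km), Car 91→Route 1 (112 km), Car 85→Route 5 (186 km), Car 63→Route 2 (222 km), Car 31→Route 6 (115 km), Car 58→Route 3 (46 km) — total 120+112+186+222+115+46 = 801 km.
Next-best assignment: Car 27→Route 1, Car 91→Route 6, Car 85→Route 4, Car 63→Route 2, Car 31→Route 5, Car 58→Route 3 = 807 km.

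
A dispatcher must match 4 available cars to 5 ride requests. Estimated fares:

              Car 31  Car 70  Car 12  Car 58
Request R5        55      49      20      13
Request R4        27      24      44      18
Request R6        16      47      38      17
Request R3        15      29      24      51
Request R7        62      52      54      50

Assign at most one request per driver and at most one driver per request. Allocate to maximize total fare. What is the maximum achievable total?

Treat this as an assignment problem: match each driver to one request.
Optimal: Car 31→Request R5 ($55), Car 70→Request R6 ($47), Car 12→Request R7 ($54), Car 58→Request R3 ($51) — total 55+47+54+51 = $207.
Row-greedy (each driver in turn takes its best remaining request) gives $206, worse by 1.

Maximum total: $207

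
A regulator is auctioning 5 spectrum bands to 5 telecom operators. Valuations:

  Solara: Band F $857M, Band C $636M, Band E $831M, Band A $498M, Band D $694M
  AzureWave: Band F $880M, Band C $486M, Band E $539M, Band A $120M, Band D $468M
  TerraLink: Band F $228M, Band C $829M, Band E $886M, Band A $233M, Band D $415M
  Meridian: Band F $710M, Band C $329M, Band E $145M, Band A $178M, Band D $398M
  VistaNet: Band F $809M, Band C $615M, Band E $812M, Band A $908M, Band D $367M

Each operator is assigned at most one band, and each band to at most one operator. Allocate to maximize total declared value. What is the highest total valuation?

Optimal: Solara→Band E ($831M), AzureWave→Band F ($880M), TerraLink→Band C ($829M), Meridian→Band D ($398M), VistaNet→Band A ($908M) — total 831+880+829+398+908 = $3846M.
Row-greedy (each operator in turn takes its best remaining band) gives $3531M, worse by 315.
Next-best assignment: Solara→Band E, AzureWave→Band D, TerraLink→Band C, Meridian→Band F, VistaNet→Band A = $3746M.

Maximum total: $3846M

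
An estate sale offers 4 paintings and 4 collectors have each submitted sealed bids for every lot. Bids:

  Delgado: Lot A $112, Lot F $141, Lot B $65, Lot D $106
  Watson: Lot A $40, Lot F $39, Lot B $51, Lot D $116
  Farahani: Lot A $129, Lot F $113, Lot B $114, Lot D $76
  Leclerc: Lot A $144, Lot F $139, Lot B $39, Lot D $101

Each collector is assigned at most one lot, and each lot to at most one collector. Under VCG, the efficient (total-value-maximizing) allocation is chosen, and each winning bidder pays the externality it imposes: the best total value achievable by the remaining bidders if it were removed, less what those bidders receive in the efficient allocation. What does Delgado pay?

Efficient allocation: Delgado→Lot F ($141), Watson→Lot D ($116), Farahani→Lot B ($114), Leclerc→Lot A ($144); total welfare W = $515.
Delgado receives Lot F at value $141, so the others get W − 141 = $374.
Without Delgado: best allocation of the remaining 3 bidders over all 4 lots is Watson→Lot D ($116), Farahani→Lot A ($129), Leclerc→Lot F ($139), total $384.
VCG payment = (others' best without Delgado) − (others' welfare with Delgado) = 384 − 374 = $10.

Delgado pays $10.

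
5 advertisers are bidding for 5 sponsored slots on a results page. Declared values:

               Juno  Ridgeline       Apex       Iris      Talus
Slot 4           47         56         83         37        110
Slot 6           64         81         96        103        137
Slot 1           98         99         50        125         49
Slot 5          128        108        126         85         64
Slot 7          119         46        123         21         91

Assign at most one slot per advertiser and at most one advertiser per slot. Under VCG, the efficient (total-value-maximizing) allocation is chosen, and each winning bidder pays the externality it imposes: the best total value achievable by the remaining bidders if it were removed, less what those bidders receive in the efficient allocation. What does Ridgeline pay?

Efficient allocation: Juno→Slot 7 ($119), Ridgeline→Slot 5 ($108), Apex→Slot 4 ($83), Iris→Slot 1 ($125), Talus→Slot 6 ($137); total welfare W = $572.
Ridgeline receives Slot 5 at value $108, so the others get W − 108 = $464.
Without Ridgeline: best allocation of the remaining 4 bidders over all 5 slots is Juno→Slot 5 ($128), Apex→Slot 7 ($123), Iris→Slot 1 ($125), Talus→Slot 6 ($137), total $513.
VCG payment = (others' best without Ridgeline) − (others' welfare with Ridgeline) = 513 − 464 = $49.

Ridgeline pays $49.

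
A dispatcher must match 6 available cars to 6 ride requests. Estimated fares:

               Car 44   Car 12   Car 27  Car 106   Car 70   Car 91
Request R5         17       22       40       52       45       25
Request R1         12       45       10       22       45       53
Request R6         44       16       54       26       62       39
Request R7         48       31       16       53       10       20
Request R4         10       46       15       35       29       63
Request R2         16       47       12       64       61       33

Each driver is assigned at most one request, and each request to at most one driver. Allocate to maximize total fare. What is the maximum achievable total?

Max total: $323

Optimal: Car 44→Request R7 ($48), Car 12→Request R1 ($45), Car 27→Request R6 ($54), Car 106→Request R5 ($52), Car 70→Request R2 ($61), Car 91→Request R4 ($63) — total 48+45+54+52+61+63 = $323.
Column-greedy (each request in turn goes to its best remaining driver) gives $273, worse by 50.
Next-best assignment: Car 44→Request R7, Car 12→Request R1, Car 27→Request R5, Car 106→Request R2, Car 70→Request R6, Car 91→Request R4 = $322.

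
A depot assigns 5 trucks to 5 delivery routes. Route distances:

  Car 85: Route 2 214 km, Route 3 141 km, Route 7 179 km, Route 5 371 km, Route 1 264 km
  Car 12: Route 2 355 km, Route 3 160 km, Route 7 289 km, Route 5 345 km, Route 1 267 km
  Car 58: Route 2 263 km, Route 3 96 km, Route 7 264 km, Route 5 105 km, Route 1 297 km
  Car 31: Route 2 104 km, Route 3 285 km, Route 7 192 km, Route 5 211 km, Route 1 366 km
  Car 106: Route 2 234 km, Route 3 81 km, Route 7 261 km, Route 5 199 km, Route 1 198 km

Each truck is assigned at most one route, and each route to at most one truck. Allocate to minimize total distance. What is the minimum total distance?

Minimum total: 736 km

This is a one-to-one assignment (minimum-cost bipartite matching).
Optimal: Car 85→Route 7 (179 km), Car 12→Route 1 (267 km), Car 58→Route 5 (105 km), Car 31→Route 2 (104 km), Car 106→Route 3 (81 km) — total 179+267+105+104+81 = 736 km.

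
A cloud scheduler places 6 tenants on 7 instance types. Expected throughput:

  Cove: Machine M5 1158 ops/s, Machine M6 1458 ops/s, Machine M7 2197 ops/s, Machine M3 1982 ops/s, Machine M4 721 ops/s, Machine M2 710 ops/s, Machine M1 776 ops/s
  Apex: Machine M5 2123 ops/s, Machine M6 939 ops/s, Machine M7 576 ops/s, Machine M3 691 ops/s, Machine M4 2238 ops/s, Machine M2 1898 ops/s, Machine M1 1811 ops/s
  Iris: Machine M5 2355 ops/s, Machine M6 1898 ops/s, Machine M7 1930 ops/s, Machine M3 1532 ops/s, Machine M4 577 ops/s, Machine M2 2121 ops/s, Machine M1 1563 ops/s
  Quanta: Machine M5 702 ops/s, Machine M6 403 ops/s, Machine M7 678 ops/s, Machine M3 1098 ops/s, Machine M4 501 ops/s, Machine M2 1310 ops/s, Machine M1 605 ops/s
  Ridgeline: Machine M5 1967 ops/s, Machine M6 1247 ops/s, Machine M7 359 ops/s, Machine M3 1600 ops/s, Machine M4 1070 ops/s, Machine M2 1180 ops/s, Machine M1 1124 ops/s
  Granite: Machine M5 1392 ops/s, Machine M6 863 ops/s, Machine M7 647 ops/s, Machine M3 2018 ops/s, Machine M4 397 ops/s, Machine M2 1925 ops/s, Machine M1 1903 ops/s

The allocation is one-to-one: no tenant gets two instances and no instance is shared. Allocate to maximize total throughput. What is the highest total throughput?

Optimal: Cove→Machine M7 (2197 ops/s), Apex→Machine M4 (2238 ops/s), Iris→Machine M6 (1898 ops/s), Quanta→Machine M2 (1310 ops/s), Ridgeline→Machine M5 (1967 ops/s), Granite→Machine M3 (2018 ops/s) — total 2197+2238+1898+1310+1967+2018 = 11628 ops/s.
Max-entry greedy (repeatedly take the single best remaining cell) gives 11365 ops/s, worse by 263.
Next-best assignment: Cove→Machine M7, Apex→Machine M4, Iris→Machine M5, Quanta→Machine M2, Ridgeline→Machine M3, Granite→Machine M1 = 11603 ops/s.
Every other assignment is strictly worse.

Maximum total: 11628 ops/s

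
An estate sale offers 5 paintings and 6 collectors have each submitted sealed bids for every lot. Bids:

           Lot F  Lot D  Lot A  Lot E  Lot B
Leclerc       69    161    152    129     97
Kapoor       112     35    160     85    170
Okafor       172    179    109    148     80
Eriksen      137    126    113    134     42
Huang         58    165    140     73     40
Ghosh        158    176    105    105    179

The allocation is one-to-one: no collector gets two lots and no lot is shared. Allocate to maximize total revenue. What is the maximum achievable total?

Optimal: Okafor→Lot F ($172), Huang→Lot D ($165), Kapoor→Lot A ($160), Eriksen→Lot E ($134), Ghosh→Lot B ($179) — total 172+165+160+134+179 = $810.
Max-entry greedy (repeatedly take the single best remaining cell) gives $784, worse by 26.
Next-best assignment: Okafor→Lot F, Leclerc→Lot D, Kapoor→Lot A, Eriksen→Lot E, Ghosh→Lot B = $806.
Swapping Eriksen↔Ghosh (Eriksen→Lot B $42, Ghosh→Lot E $105) loses 166.
No other one-to-one assignment exceeds $810.

Maximum total: $810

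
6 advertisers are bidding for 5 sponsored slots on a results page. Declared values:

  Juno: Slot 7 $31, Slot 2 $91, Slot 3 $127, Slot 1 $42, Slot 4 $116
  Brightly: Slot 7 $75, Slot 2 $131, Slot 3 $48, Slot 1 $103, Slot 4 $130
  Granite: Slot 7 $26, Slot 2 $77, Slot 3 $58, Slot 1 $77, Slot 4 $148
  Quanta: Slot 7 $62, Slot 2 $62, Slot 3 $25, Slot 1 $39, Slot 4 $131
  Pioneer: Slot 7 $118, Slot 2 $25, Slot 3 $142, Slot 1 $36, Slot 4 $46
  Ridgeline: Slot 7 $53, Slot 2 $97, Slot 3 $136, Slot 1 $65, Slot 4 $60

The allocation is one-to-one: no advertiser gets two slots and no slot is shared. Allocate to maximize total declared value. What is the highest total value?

Maximum total: $596

Optimal: Pioneer→Slot 7 ($118), Juno→Slot 2 ($91), Ridgeline→Slot 3 ($136), Brightly→Slot 1 ($103), Granite→Slot 4 ($148) — total 118+91+136+103+148 = $596.
Row-greedy (each advertiser in turn takes its best remaining slot) gives $504, worse by 92.
Checked against all permutations: $596 is optimal.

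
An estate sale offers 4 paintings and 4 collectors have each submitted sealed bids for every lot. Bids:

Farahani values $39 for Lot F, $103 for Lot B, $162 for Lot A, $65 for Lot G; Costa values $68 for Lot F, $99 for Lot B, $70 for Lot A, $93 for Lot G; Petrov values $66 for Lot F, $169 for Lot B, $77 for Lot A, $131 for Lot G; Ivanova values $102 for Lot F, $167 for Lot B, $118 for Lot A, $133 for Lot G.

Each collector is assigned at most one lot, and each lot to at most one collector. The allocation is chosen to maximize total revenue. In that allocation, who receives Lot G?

Optimal: Farahani→Lot A ($162), Costa→Lot F ($68), Petrov→Lot B ($169), Ivanova→Lot G ($133) — total 162+68+169+133 = $532.
Row-greedy (each collector in turn takes its best remaining lot) gives $494, worse by 38.
Swapping Farahani↔Ivanova (Farahani→Lot G $65, Ivanova→Lot A $118) loses 112.
Ivanova's own top lot is Lot B ($167), but forcing Ivanova→Lot B and reassigning the rest optimally gives only $528 — worse by 4.

Ivanova receives Lot G.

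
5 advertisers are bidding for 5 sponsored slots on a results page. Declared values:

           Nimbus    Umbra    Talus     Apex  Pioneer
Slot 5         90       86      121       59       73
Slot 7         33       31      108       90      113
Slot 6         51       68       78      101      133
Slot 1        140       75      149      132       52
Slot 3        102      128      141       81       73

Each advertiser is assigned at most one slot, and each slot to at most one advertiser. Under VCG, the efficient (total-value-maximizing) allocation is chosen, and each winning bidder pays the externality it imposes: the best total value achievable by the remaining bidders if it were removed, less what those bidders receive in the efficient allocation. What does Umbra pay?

Efficient allocation: Nimbus→Slot 1 ($140), Umbra→Slot 3 ($128), Talus→Slot 5 ($121), Apex→Slot 7 ($90), Pioneer→Slot 6 ($133); total welfare W = $612.
Umbra receives Slot 3 at value $128, so the others get W − 128 = $484.
Without Umbra: best allocation of the remaining 4 bidders over all 5 slots is Nimbus→Slot 1 ($140), Talus→Slot 3 ($141), Apex→Slot 7 ($90), Pioneer→Slot 6 ($133), total $504.
VCG payment = (others' best without Umbra) − (others' welfare with Umbra) = 504 − 484 = $20.

Umbra pays $20.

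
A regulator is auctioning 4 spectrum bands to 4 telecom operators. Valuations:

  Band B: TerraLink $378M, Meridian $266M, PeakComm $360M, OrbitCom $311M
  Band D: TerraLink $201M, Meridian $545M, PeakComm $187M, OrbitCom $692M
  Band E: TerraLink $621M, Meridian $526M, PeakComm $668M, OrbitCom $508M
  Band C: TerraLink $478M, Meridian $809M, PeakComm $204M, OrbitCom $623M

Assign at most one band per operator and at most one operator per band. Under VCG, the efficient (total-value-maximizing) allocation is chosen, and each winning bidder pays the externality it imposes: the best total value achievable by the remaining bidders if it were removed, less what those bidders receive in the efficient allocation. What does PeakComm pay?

PeakComm pays $243M.

Efficient allocation: TerraLink→Band B ($378M), Meridian→Band C ($809M), PeakComm→Band E ($668M), OrbitCom→Band D ($692M); total welfare W = $2547M.
PeakComm receives Band E at value $668M, so the others get W − 668 = $1879M.
Without PeakComm: best allocation of the remaining 3 bidders over all 4 bands is TerraLink→Band E ($621M), Meridian→Band C ($809M), OrbitCom→Band D ($692M), total $2122M.
VCG payment = (others' best without PeakComm) − (others' welfare with PeakComm) = 2122 − 1879 = $243M.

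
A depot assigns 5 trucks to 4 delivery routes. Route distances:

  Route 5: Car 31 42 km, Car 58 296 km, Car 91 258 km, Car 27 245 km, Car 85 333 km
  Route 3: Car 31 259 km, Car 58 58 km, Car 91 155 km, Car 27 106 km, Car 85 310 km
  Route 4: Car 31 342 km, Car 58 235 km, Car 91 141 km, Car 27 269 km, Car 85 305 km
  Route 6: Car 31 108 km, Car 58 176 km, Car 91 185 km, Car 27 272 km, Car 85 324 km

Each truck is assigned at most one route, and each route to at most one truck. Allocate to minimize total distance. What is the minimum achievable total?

Optimal: Car 31→Route 5 (42 km), Car 27→Route 3 (106 km), Car 91→Route 4 (141 km), Car 58→Route 6 (176 km) — total 42+106+141+176 = 465 km.
Column-greedy (each route in turn goes to its cheapest remaining truck) gives 513 km, worse by 48.
Every other assignment is strictly worse.

Min total: 465 km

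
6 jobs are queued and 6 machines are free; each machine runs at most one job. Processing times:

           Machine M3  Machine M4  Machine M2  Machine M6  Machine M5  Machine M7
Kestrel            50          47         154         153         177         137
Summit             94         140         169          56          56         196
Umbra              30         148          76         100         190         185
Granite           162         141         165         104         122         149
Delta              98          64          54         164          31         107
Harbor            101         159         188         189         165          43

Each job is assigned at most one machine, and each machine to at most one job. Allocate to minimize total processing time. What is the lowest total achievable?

Min total: 334 min

Treat this as an assignment problem: match each job to one machine.
Optimal: Kestrel→Machine M4 (47 min), Summit→Machine M5 (56 min), Umbra→Machine M3 (30 min), Granite→Machine M6 (104 min), Delta→Machine M2 (54 min), Harbor→Machine M7 (43 min) — total 47+56+30+104+54+43 = 334 min.
Min-entry greedy (repeatedly take the single cheapest remaining cell) gives 372 min, worse by 38.
No other one-to-one assignment undercuts 334 min.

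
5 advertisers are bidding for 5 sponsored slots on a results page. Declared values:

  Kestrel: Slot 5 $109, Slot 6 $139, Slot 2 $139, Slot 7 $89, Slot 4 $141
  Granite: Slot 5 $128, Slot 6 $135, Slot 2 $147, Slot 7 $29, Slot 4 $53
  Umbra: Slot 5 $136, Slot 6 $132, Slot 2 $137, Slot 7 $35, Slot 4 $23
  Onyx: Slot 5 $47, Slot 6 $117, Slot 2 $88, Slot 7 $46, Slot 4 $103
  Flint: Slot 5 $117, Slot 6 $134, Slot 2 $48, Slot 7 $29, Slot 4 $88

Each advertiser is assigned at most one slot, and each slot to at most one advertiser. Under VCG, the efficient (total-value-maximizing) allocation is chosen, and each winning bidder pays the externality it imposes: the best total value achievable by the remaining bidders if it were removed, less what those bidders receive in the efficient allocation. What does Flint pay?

Efficient allocation: Kestrel→Slot 7 ($89), Granite→Slot 2 ($147), Umbra→Slot 5 ($136), Onyx→Slot 4 ($103), Flint→Slot 6 ($134); total welfare W = $609.
Flint receives Slot 6 at value $134, so the others get W − 134 = $475.
Without Flint: best allocation of the remaining 4 bidders over all 5 slots is Kestrel→Slot 4 ($141), Granite→Slot 2 ($147), Umbra→Slot 5 ($136), Onyx→Slot 6 ($117), total $541.
VCG payment = (others' best without Flint) − (others' welfare with Flint) = 541 − 475 = $66.

Flint pays $66.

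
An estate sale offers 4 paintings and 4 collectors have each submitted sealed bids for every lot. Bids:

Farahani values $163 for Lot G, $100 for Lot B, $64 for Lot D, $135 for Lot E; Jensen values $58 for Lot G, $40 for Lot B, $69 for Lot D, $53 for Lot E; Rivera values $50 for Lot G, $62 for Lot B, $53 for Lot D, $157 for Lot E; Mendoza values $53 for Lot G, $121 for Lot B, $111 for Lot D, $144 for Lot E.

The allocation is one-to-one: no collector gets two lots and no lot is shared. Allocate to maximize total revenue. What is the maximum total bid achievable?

This is the linear assignment problem.
Optimal: Farahani→Lot G ($163), Jensen→Lot D ($69), Rivera→Lot E ($157), Mendoza→Lot B ($121) — total 163+69+157+121 = $510.
Every other assignment is strictly worse.

Maximum total: $510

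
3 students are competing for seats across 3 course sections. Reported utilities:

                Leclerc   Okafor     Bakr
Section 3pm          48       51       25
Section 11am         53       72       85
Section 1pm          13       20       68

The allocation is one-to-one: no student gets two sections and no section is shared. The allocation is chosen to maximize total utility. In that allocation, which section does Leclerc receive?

Leclerc receives Section 3pm.

This is a one-to-one assignment (maximum-weight bipartite matching).
Optimal: Leclerc→Section 3pm (48 points), Okafor→Section 11am (72 points), Bakr→Section 1pm (68 points) — total 48+72+68 = 188 points.
Max-entry greedy (repeatedly take the single best remaining cell) gives 149 points, worse by 39.
No other one-to-one assignment exceeds 188 points.
Leclerc's own top section is Section 11am (53 points), but forcing Leclerc→Section 11am and reassigning the rest optimally gives only 172 points — worse by 16.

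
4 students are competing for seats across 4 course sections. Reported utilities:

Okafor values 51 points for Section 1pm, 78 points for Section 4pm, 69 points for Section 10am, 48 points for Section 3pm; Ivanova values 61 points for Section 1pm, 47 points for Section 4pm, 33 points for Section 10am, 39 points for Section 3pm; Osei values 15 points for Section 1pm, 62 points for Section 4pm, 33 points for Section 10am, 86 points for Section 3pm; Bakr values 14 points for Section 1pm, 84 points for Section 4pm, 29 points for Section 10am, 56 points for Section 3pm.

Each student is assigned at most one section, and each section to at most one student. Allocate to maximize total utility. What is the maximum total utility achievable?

Max total: 300 points

Optimal: Okafor→Section 10am (69 points), Ivanova→Section 1pm (61 points), Osei→Section 3pm (86 points), Bakr→Section 4pm (84 points) — total 69+61+86+84 = 300 points.
Row-greedy (each student in turn takes its best remaining section) gives 254 points, worse by 46.
Next-best assignment: Okafor→Section 1pm, Ivanova→Section 10am, Osei→Section 3pm, Bakr→Section 4pm = 254 points.
Every other assignment is strictly worse.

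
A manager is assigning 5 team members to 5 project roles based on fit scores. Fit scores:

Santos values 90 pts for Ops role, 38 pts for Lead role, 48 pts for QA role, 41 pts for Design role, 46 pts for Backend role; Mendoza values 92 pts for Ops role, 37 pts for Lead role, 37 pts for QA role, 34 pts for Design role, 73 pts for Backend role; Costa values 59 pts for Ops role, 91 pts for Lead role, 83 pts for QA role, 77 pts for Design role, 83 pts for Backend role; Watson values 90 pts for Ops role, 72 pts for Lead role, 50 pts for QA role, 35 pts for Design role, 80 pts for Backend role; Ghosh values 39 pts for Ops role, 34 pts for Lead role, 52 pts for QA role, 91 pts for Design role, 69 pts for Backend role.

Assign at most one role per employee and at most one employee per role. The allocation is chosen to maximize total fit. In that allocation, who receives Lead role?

This is a one-to-one assignment (maximum-weight bipartite matching).
Optimal: Santos→Ops role (90 pts), Mendoza→Backend role (73 pts), Costa→QA role (83 pts), Watson→Lead role (72 pts), Ghosh→Design role (91 pts) — total 90+73+83+72+91 = 409 pts.
Max-entry greedy (repeatedly take the single best remaining cell) gives 402 pts, worse by 7.
Swapping Costa↔Ghosh (Costa→Design role 77 pts, Ghosh→QA role 52 pts) loses 45.
Watson's own top role is Ops role (90 pts), but forcing Watson→Ops role and reassigning the rest optimally gives only 393 pts — worse by 16.

Watson receives Lead role.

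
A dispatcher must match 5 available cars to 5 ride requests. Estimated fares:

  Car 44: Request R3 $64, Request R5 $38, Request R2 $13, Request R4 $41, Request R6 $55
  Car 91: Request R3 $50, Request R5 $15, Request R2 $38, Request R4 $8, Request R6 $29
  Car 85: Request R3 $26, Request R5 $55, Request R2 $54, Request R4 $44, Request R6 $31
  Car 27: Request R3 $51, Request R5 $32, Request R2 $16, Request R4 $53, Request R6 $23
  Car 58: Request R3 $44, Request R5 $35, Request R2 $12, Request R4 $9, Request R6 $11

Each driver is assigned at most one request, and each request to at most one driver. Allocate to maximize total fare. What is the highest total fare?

Maximum total: $247

Treat this as an assignment problem: match each driver to one request.
Optimal: Car 44→Request R6 ($55), Car 91→Request R3 ($50), Car 85→Request R2 ($54), Car 27→Request R4 ($53), Car 58→Request R5 ($35) — total 55+50+54+53+35 = $247.
Column-greedy (each request in turn goes to its best remaining driver) gives $221, worse by 26.
Swapping Car 58↔Car 27 (Car 58→Request R4 $9, Car 27→Request R5 $32) loses 47.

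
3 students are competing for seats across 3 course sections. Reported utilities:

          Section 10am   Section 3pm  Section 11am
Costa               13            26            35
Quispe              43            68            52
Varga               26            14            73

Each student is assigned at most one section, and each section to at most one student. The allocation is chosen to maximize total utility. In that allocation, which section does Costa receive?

Costa receives Section 10am.

This is the linear assignment problem.
Optimal: Costa→Section 10am (13 points), Quispe→Section 3pm (68 points), Varga→Section 11am (73 points) — total 13+68+73 = 154 points.
Column-greedy (each section in turn goes to its best remaining student) gives 142 points, worse by 12.
Costa's own top section is Section 11am (35 points), but forcing Costa→Section 11am and reassigning the rest optimally gives only 129 points — worse by 25.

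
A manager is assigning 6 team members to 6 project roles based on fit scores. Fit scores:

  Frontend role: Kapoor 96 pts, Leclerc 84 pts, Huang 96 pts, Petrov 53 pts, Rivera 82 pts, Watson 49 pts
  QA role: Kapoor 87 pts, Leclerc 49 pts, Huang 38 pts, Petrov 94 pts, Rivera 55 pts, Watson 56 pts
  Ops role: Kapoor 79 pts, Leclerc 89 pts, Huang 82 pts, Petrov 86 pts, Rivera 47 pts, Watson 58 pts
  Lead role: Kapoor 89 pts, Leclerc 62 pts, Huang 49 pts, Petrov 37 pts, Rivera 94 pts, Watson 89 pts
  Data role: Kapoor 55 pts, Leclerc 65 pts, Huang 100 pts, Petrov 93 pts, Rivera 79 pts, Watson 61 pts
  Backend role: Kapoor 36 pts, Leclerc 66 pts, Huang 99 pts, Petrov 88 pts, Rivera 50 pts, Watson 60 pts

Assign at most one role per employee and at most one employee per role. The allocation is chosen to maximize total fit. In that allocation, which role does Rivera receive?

Optimal: Kapoor→Frontend role (96 pts), Leclerc→Ops role (89 pts), Huang→Backend role (99 pts), Petrov→QA role (94 pts), Rivera→Data role (79 pts), Watson→Lead role (89 pts) — total 96+89+99+94+79+89 = 546 pts.
Column-greedy (each role in turn goes to its best remaining employee) gives 533 pts, worse by 13.
Next-best assignment: Kapoor→QA role, Leclerc→Ops role, Huang→Backend role, Petrov→Data role, Rivera→Frontend role, Watson→Lead role = 539 pts.
Every other assignment is strictly worse.
Rivera's own top role is Lead role (94 pts), but forcing Rivera→Lead role and reassigning the rest optimally gives only 533 pts — worse by 13.

Rivera receives Data role.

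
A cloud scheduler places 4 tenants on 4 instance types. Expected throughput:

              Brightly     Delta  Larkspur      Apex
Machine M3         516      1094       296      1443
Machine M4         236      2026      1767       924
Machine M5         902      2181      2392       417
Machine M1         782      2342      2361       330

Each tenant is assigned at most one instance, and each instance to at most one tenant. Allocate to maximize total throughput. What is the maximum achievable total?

This is a one-to-one assignment (maximum-weight bipartite matching).
Optimal: Brightly→Machine M5 (902 ops/s), Delta→Machine M4 (2026 ops/s), Larkspur→Machine M1 (2361 ops/s), Apex→Machine M3 (1443 ops/s) — total 902+2026+2361+1443 = 6732 ops/s.
Row-greedy (each tenant in turn takes its best remaining instance) gives 6454 ops/s, worse by 278.
Every other assignment is strictly worse.

Maximum total: 6732 ops/s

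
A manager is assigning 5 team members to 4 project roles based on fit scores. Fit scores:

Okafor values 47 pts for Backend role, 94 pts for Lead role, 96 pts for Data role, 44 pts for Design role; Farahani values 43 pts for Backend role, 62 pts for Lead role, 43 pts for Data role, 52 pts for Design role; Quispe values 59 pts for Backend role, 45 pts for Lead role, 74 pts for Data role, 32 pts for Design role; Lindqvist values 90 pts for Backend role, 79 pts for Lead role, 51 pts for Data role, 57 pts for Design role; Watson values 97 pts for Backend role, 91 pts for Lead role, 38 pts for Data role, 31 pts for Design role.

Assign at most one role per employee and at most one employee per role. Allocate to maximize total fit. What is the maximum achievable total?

Max total: 329 pts

Optimal: Lindqvist→Backend role (90 pts), Watson→Lead role (91 pts), Okafor→Data role (96 pts), Farahani→Design role (52 pts) — total 90+91+96+52 = 329 pts.
Row-greedy (each employee in turn takes its best remaining role) gives 274 pts, worse by 55.
Swapping Okafor↔Lindqvist (Okafor→Backend role 47 pts, Lindqvist→Data role 51 pts) loses 88.
Every other assignment is strictly worse.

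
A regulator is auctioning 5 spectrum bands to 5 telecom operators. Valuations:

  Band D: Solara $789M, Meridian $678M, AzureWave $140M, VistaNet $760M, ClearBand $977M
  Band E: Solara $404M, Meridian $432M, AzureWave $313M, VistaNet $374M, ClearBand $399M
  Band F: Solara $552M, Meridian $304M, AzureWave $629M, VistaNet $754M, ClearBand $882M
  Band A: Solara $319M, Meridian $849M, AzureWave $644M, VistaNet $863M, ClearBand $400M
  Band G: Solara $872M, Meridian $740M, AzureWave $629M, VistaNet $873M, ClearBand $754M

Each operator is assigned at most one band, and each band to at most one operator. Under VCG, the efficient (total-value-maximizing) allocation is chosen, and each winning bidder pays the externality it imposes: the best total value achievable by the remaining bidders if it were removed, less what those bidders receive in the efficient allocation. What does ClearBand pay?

Efficient allocation: Solara→Band G ($872M), Meridian→Band E ($432M), AzureWave→Band F ($629M), VistaNet→Band A ($863M), ClearBand→Band D ($977M); total welfare W = $3773M.
ClearBand receives Band D at value $977M, so the others get W − 977 = $2796M.
Without ClearBand: best allocation of the remaining 4 bidders over all 5 bands is Solara→Band D ($789M), Meridian→Band A ($849M), AzureWave→Band F ($629M), VistaNet→Band G ($873M), total $3140M.
VCG payment = (others' best without ClearBand) − (others' welfare with ClearBand) = 3140 − 2796 = $344M.

ClearBand pays $344M.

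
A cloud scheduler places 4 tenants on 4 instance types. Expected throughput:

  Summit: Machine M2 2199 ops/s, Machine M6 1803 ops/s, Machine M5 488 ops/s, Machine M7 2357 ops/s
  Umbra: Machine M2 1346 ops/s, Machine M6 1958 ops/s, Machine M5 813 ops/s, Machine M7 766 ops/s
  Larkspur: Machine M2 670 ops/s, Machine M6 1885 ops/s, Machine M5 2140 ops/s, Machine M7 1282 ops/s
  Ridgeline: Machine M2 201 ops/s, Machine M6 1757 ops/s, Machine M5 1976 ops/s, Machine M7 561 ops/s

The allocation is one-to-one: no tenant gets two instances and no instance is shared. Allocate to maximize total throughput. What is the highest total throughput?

Max total: 7600 ops/s

Optimal: Summit→Machine M7 (2357 ops/s), Umbra→Machine M2 (1346 ops/s), Larkspur→Machine M5 (2140 ops/s), Ridgeline→Machine M6 (1757 ops/s) — total 2357+1346+2140+1757 = 7600 ops/s.
Max-entry greedy (repeatedly take the single best remaining cell) gives 6656 ops/s, worse by 944.
No other one-to-one assignment exceeds 7600 ops/s.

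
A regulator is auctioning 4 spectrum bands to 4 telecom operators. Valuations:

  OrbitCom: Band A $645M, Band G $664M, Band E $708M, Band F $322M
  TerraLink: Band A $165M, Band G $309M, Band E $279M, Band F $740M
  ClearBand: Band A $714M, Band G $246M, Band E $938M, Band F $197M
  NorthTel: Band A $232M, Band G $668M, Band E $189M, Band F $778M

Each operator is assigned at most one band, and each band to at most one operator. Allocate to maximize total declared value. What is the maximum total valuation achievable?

Optimal: OrbitCom→Band A ($645M), TerraLink→Band F ($740M), ClearBand→Band E ($938M), NorthTel→Band G ($668M) — total 645+740+938+668 = $2991M.
Row-greedy (each operator in turn takes its best remaining band) gives $2830M, worse by 161.
Next-best assignment: OrbitCom→Band E, TerraLink→Band F, ClearBand→Band A, NorthTel→Band G = $2830M.
Swapping ClearBand↔NorthTel (ClearBand→Band G $246M, NorthTel→Band E $189M) loses 1171.

Maximum total: $2991M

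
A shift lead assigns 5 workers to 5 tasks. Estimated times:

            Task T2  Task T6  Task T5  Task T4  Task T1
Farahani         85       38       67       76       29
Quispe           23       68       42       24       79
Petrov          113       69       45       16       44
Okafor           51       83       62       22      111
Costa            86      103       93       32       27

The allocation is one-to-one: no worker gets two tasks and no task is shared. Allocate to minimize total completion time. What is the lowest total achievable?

Minimum total: 155 min

Optimal: Farahani→Task T6 (38 min), Quispe→Task T2 (23 min), Petrov→Task T5 (45 min), Okafor→Task T4 (22 min), Costa→Task T1 (27 min) — total 38+23+45+22+27 = 155 min.
Min-entry greedy (repeatedly take the single cheapest remaining cell) gives 166 min, worse by 11.
Next-best assignment: Farahani→Task T6, Quispe→Task T2, Petrov→Task T4, Okafor→Task T5, Costa→Task T1 = 166 min.
Swapping Okafor↔Petrov (Okafor→Task T5 62 min, Petrov→Task T4 16 min) adds 11.
Every other assignment is strictly worse.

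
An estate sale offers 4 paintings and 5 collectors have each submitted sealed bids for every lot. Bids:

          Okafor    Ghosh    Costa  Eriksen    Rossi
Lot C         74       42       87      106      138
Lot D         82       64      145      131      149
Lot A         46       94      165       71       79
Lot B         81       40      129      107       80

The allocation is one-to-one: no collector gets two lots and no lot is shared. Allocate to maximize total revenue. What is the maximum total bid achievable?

Optimal: Rossi→Lot C ($138), Eriksen→Lot D ($131), Costa→Lot A ($165), Okafor→Lot B ($81) — total 138+131+165+81 = $515.
Row-greedy (each collector in turn takes its best remaining lot) gives $411, worse by 104.
Next-best assignment: Eriksen→Lot C, Rossi→Lot D, Costa→Lot A, Okafor→Lot B = $501.

Maximum total: $515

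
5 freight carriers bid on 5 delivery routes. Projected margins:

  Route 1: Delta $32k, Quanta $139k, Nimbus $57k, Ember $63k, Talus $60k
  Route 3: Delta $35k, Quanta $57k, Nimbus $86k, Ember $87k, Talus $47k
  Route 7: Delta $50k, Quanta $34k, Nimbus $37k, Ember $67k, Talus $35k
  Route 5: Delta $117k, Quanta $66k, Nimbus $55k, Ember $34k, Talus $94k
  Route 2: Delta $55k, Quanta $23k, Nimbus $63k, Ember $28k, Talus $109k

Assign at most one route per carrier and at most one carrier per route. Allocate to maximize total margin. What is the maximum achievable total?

Max total: $518k

Treat this as an assignment problem: match each carrier to one route.
Optimal: Delta→Route 5 ($117k), Quanta→Route 1 ($139k), Nimbus→Route 3 ($86k), Ember→Route 7 ($67k), Talus→Route 2 ($109k) — total 117+139+86+67+109 = $518k.
Max-entry greedy (repeatedly take the single best remaining cell) gives $489k, worse by 29.
Swapping Nimbus↔Ember (Nimbus→Route 7 $37k, Ember→Route 3 $87k) loses 29.
Every other assignment is strictly worse.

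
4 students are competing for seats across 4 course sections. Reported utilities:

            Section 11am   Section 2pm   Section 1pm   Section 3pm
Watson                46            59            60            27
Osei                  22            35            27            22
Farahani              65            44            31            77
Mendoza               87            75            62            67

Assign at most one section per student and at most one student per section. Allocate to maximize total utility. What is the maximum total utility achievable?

Optimal: Watson→Section 1pm (60 points), Osei→Section 2pm (35 points), Farahani→Section 3pm (77 points), Mendoza→Section 11am (87 points) — total 60+35+77+87 = 259 points.
Column-greedy (each section in turn goes to its best remaining student) gives 199 points, worse by 60.
Swapping Osei↔Mendoza (Osei→Section 11am 22 points, Mendoza→Section 2pm 75 points) loses 25.

Maximum total: 259 points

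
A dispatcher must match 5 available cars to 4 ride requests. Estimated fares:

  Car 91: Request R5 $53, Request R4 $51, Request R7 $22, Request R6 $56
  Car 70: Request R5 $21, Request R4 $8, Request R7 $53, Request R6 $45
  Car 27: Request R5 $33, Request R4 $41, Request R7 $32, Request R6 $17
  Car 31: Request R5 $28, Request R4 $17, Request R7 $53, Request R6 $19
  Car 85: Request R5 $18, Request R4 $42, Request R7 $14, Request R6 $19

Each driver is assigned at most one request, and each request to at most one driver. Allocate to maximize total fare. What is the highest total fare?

Optimal: Car 91→Request R5 ($53), Car 85→Request R4 ($42), Car 31→Request R7 ($53), Car 70→Request R6 ($45) — total 53+42+53+45 = $193.
Next-best assignment: Car 91→Request R5, Car 27→Request R4, Car 31→Request R7, Car 70→Request R6 = $192.
Swapping Car 91↔Car 31 (Car 91→Request R7 $22, Car 31→Request R5 $28) loses 56.
Every other assignment is strictly worse.

Maximum total: $193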